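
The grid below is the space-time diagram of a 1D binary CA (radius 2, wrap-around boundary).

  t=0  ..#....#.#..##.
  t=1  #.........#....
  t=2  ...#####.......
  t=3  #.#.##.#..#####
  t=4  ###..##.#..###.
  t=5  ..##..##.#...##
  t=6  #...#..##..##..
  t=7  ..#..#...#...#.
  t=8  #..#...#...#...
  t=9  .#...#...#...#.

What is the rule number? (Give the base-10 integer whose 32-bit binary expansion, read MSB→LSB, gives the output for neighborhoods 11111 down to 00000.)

3189940745

  [31] ##### => #  t=2,i=5
  [30] ####. => .  t=2,i=6
  [29] ###.# => #  t=3,i=0
  [28] ###.. => #  t=2,i=7
  [27] ##.## => #  t=4,i=14
  [26] ##.#. => #  t=3,i=1
  [25] ##..# => #  t=4,i=3
  [24] ##... => .  t=0,i=14
  [23] #.### => .  t=4,i=0
  [22] #.##. => .  t=3,i=4
  [21] #.#.# => #  t=3,i=2
  [20] #.#.. => .  t=0,i=9
  [19] #..## => .  t=0,i=11
  [18] #..#. => .  t=6,i=14
  [17] #...# => #  t=0,i=0
  [16] #.... => .  t=0,i=4
  [15] .#### => #  t=2,i=4
  [14] .###. => .  t=4,i=1
  [13] .##.# => #  t=3,i=5
  [12] .##.. => .  t=0,i=13
  [11] .#.## => .  t=3,i=3
  [10] .#.#. => .  t=0,i=8
  [9] .#..# => #  t=0,i=10
  [8] .#... => .  t=0,i=3
  [7] ..### => .  t=2,i=3
  [6] ..##. => .  t=0,i=12
  [5] ..#.# => .  t=0,i=7
  [4] ..#.. => .  t=0,i=2
  [3] ...## => #  t=2,i=2
  [2] ...#. => .  t=0,i=1
  [1] ....# => .  t=0,i=5
  [0] ..... => #  t=1,i=3
  bits 10111110001000101010001000001001 = 3189940745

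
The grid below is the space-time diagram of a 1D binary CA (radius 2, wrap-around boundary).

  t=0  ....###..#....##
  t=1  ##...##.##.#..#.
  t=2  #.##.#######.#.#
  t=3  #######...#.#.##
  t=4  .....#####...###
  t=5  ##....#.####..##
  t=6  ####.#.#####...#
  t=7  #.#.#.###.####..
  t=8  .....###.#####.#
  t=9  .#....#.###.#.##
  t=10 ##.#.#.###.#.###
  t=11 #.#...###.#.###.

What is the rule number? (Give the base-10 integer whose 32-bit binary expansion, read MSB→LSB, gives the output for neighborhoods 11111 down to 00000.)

1574430804

  nb #####: next=.  (t=2,i=7, bit31=0)
  nb ####.: next=#  (t=2,i=10, bit30=1)
  nb ###.#: next=.  (t=2,i=11, bit29=0)
  nb ###..: next=#  (t=0,i=6, bit28=1)
  nb ##.##: next=#  (t=1,i=7, bit27=1)
  nb ##.#.: next=#  (t=1,i=10, bit26=1)
  nb ##..#: next=.  (t=0,i=7, bit25=0)
  nb ##...: next=#  (t=0,i=0, bit24=1)
  nb #.###: next=#  (t=2,i=5, bit23=1)
  nb #.##.: next=#  (t=1,i=0, bit22=1)
  nb #.#.#: next=.  (t=2,i=13, bit21=0)
  nb #.#..: next=#  (t=1,i=11, bit20=1)
  nb #..##: next=.  (t=5,i=13, bit19=0)
  nb #..#.: next=#  (t=0,i=8, bit18=1)
  nb #...#: next=#  (t=1,i=3, bit17=1)
  nb #....: next=#  (t=0,i=1, bit16=1)
  nb .####: next=#  (t=2,i=6, bit15=1)
  nb .###.: next=#  (t=0,i=5, bit14=1)
  nb .##.#: next=#  (t=1,i=6, bit13=1)
  nb .##..: next=.  (t=0,i=15, bit12=0)
  nb .#.##: next=#  (t=1,i=15, bit11=1)
  nb .#.#.: next=.  (t=3,i=11, bit10=0)
  nb .#..#: next=.  (t=1,i=12, bit9=0)
  nb .#...: next=.  (t=0,i=10, bit8=0)
  nb ..###: next=.  (t=0,i=4, bit7=0)
  nb ..##.: next=#  (t=0,i=14, bit6=1)
  nb ..#.#: next=.  (t=1,i=14, bit5=0)
  nb ..#..: next=#  (t=0,i=9, bit4=1)
  nb ...##: next=.  (t=0,i=3, bit3=0)
  nb ...#.: next=#  (t=3,i=9, bit2=1)
  nb ....#: next=.  (t=0,i=2, bit1=0)
  nb .....: next=.  (t=4,i=2, bit0=0)
  bits 01011101110101111110100001010100 = 1574430804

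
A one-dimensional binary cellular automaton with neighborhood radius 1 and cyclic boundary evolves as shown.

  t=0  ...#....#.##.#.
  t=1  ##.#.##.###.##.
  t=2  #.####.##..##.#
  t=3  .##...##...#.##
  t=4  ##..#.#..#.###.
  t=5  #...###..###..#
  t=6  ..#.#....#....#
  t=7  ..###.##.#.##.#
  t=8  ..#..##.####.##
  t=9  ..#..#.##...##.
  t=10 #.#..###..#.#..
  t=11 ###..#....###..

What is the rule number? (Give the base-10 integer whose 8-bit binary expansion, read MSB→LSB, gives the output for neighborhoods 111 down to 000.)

  nb ###: next=.  (t=1,i=9, bit7=0)
  nb ##.: next=.  (t=0,i=11, bit6=0)
  nb #.#: next=#  (t=0,i=9, bit5=1)
  nb #..: next=.  (t=0,i=4, bit4=0)
  nb .##: next=#  (t=0,i=10, bit3=1)
  nb .#.: next=#  (t=0,i=3, bit2=1)
  nb ..#: next=.  (t=0,i=2, bit1=0)
  nb ...: next=#  (t=0,i=0, bit0=1)
  bits 00101101 = 45

45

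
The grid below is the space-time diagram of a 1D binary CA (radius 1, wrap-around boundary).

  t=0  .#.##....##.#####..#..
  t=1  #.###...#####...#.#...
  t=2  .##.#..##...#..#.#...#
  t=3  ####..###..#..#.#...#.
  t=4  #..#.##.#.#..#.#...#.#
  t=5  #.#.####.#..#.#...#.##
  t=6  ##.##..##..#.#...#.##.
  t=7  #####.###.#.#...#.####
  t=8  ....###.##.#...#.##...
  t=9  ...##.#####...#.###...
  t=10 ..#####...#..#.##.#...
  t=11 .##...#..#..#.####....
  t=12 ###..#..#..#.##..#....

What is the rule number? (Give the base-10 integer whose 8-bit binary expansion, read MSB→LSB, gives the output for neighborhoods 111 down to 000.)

  [7] ### => .  t=0,i=13
  [6] ##. => #  t=0,i=4
  [5] #.# => #  t=0,i=2
  [4] #.. => .  t=0,i=5
  [3] .## => #  t=0,i=3
  [2] .#. => .  t=0,i=1
  [1] ..# => #  t=0,i=0
  [0] ... => .  t=0,i=6
  bits 01101010 = 106

106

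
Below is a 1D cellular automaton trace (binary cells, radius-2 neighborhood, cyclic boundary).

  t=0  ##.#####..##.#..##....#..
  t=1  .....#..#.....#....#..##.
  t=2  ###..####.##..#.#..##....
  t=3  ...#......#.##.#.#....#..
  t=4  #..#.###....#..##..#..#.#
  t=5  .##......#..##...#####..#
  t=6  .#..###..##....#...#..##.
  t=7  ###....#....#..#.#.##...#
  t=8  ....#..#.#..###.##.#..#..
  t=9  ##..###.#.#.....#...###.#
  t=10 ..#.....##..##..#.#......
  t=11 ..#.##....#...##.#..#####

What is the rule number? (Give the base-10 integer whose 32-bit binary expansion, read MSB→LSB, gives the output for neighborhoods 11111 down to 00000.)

  nb #####: next=#  (t=0,i=5, bit31=1)
  nb ####.: next=.  (t=0,i=6, bit30=0)
  nb ###.#: next=.  (t=2,i=8, bit29=0)
  nb ###..: next=.  (t=0,i=7, bit28=0)
  nb ##.##: next=.  (t=0,i=2, bit27=0)
  nb ##.#.: next=.  (t=0,i=12, bit26=0)
  nb ##..#: next=#  (t=0,i=8, bit25=1)
  nb ##...: next=.  (t=0,i=18, bit24=0)
  nb #.###: next=.  (t=0,i=3, bit23=0)
  nb #.##.: next=#  (t=2,i=10, bit22=1)
  nb #.#.#: next=#  (t=3,i=15, bit21=1)
  nb #.#..: next=.  (t=0,i=13, bit20=0)
  nb #..##: next=.  (t=0,i=9, bit19=0)
  nb #..#.: next=#  (t=1,i=7, bit18=1)
  nb #...#: next=#  (t=5,i=15, bit17=1)
  nb #....: next=#  (t=0,i=19, bit16=1)
  nb .####: next=.  (t=0,i=4, bit15=0)
  nb .###.: next=.  (t=2,i=1, bit14=0)
  nb .##.#: next=.  (t=0,i=1, bit13=0)
  nb .##..: next=.  (t=0,i=17, bit12=0)
  nb .#.##: next=.  (t=3,i=11, bit11=0)
  nb .#.#.: next=#  (t=2,i=15, bit10=1)
  nb .#..#: next=#  (t=0,i=14, bit9=1)
  nb .#...: next=.  (t=1,i=9, bit8=0)
  nb ..###: next=.  (t=2,i=0, bit7=0)
  nb ..##.: next=.  (t=0,i=0, bit6=0)
  nb ..#.#: next=.  (t=2,i=14, bit5=0)
  nb ..#..: next=#  (t=0,i=22, bit4=1)
  nb ...##: next=.  (t=2,i=24, bit3=0)
  nb ...#.: next=.  (t=0,i=21, bit2=0)
  nb ....#: next=.  (t=0,i=20, bit1=0)
  nb .....: next=#  (t=1,i=1, bit0=1)
  bits 10000010011001110000011000010001 = 2187789841

2187789841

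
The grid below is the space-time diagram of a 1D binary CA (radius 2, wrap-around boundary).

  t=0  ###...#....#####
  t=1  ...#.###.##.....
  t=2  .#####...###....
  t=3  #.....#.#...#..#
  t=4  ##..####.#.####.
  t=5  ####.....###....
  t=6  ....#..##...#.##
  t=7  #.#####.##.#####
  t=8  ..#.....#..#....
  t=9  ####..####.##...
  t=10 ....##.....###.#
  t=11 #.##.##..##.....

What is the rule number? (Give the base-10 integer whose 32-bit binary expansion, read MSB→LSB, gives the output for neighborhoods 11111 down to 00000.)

65543998

  [31] ##### => .  t=0,i=0
  [30] ####. => .  t=0,i=1
  [29] ###.# => .  t=1,i=7
  [28] ###.. => .  t=0,i=2
  [27] ##.## => .  t=1,i=8
  [26] ##.#. => .  t=4,i=8
  [25] ##..# => #  t=4,i=2
  [24] ##... => #  t=0,i=3
  [23] #.### => #  t=1,i=5
  [22] #.##. => #  t=1,i=9
  [21] #.#.# => #  t=4,i=9
  [20] #.#.. => .  t=3,i=8
  [19] #..## => #  t=3,i=14
  [18] #..#. => .  t=8,i=10
  [17] #...# => .  t=0,i=4
  [16] #.... => .  t=0,i=8
  [15] .#### => .  t=0,i=12
  [14] .###. => .  t=1,i=6
  [13] .##.# => .  t=7,i=9
  [12] .##.. => #  t=1,i=10
  [11] .#.## => #  t=1,i=4
  [10] .#.#. => #  t=3,i=7
  [9] .#..# => #  t=3,i=13
  [8] .#... => #  t=0,i=7
  [7] ..### => .  t=0,i=11
  [6] ..##. => .  t=3,i=15
  [5] ..#.# => #  t=1,i=3
  [4] ..#.. => #  t=0,i=6
  [3] ...## => #  t=0,i=10
  [2] ...#. => #  t=0,i=5
  [1] ....# => #  t=0,i=9
  [0] ..... => .  t=1,i=0
  bits 00000011111010000001111100111110 = 65543998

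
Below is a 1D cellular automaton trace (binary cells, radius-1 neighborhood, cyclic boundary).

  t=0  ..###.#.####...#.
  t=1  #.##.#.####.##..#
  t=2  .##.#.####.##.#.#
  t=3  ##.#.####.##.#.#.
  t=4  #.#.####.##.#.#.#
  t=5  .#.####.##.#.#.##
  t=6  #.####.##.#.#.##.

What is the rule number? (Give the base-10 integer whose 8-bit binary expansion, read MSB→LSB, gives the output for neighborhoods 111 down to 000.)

  [7] ### => #  t=0,i=3
  [6] ##. => .  t=0,i=4
  [5] #.# => #  t=0,i=5
  [4] #.. => #  t=0,i=12
  [3] .## => #  t=0,i=2
  [2] .#. => .  t=0,i=6
  [1] ..# => .  t=0,i=1
  [0] ... => #  t=0,i=0
  bits 10111001 = 185

185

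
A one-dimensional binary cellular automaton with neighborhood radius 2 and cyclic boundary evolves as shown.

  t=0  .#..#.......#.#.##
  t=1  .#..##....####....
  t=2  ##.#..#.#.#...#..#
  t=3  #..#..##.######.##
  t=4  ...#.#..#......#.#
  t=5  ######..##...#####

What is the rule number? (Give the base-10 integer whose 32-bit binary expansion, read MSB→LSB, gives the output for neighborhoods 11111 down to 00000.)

  ##### -> .   bit 31 = 0  t=3,i=11
  ####. -> .   bit 30 = 0  t=1,i=12
  ###.# -> .   bit 29 = 0  t=2,i=1
  ###.. -> .   bit 28 = 0  t=1,i=13
  ##.## -> #   bit 27 = 1  t=3,i=8
  ##.#. -> .   bit 26 = 0  t=0,i=0
  ##..# -> .   bit 25 = 0  t=3,i=1
  ##... -> #   bit 24 = 1  t=1,i=6
  #.### -> .   bit 23 = 0  t=3,i=9
  #.##. -> .   bit 22 = 0  t=0,i=16
  #.#.# -> .   bit 21 = 0  t=0,i=14
  #.#.. -> #   bit 20 = 1  t=0,i=1
  #..## -> #   bit 19 = 1  t=1,i=3
  #..#. -> .   bit 18 = 0  t=0,i=3
  #...# -> #   bit 17 = 1  t=2,i=12
  #.... -> .   bit 16 = 0  t=0,i=6
  .#### -> .   bit 15 = 0  t=1,i=11
  .###. -> #   bit 14 = 1  t=2,i=0
  .##.# -> .   bit 13 = 0  t=0,i=17
  .##.. -> .   bit 12 = 0  t=1,i=5
  .#.## -> .   bit 11 = 0  t=0,i=15
  .#.#. -> #   bit 10 = 1  t=0,i=13
  .#..# -> .   bit 9 = 0  t=0,i=2
  .#... -> #   bit 8 = 1  t=0,i=5
  ..### -> #   bit 7 = 1  t=1,i=10
  ..##. -> .   bit 6 = 0  t=1,i=4
  ..#.# -> #   bit 5 = 1  t=0,i=12
  ..#.. -> #   bit 4 = 1  t=0,i=4
  ...## -> .   bit 3 = 0  t=1,i=9
  ...#. -> #   bit 2 = 1  t=0,i=11
  ....# -> #   bit 1 = 1  t=0,i=10
  ..... -> .   bit 0 = 0  t=0,i=7
  bits 00001001000110100100010110110110 = 152716726

152716726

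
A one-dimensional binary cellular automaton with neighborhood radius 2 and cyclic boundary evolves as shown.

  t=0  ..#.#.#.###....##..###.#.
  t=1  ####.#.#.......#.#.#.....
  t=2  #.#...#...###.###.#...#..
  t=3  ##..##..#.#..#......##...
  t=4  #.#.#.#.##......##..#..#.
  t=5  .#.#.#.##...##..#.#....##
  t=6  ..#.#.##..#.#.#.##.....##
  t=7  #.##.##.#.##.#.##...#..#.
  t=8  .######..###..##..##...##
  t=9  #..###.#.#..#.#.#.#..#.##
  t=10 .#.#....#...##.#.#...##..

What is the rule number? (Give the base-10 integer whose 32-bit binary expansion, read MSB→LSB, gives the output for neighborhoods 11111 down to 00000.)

  #####|#  b31=1 t=8,i=3
  ####.|#  b30=1 t=1,i=2
  ###.#|.  b29=0 t=0,i=21
  ###..|.  b28=0 t=0,i=10
  ##.##|#  b27=1 t=2,i=13
  ##.#.|.  b26=0 t=0,i=22
  ##..#|#  b25=1 t=0,i=17
  ##...|.  b24=0 t=0,i=11
  #.###|.  b23=0 t=0,i=8
  #.##.|#  b22=1 t=4,i=8
  #.#.#|.  b21=0 t=0,i=4
  #.#..|.  b20=0 t=0,i=23
  #..##|.  b19=0 t=0,i=18
  #..#.|.  b18=0 t=2,i=24
  #...#|#  b17=1 t=0,i=0
  #....|.  b16=0 t=0,i=12
  .####|.  b15=0 t=1,i=1
  .###.|.  b14=0 t=0,i=9
  .##.#|#  b13=1 t=5,i=24
  .##..|.  b12=0 t=0,i=16
  .#.##|#  b11=1 t=0,i=7
  .#.#.|#  b10=1 t=0,i=3
  .#..#|.  b9=0 t=2,i=23
  .#...|.  b8=0 t=0,i=24
  ..###|#  b7=1 t=0,i=19
  ..##.|#  b6=1 t=0,i=15
  ..#.#|#  b5=1 t=0,i=2
  ..#..|.  b4=0 t=2,i=6
  ...##|.  b3=0 t=0,i=14
  ...#.|#  b2=1 t=0,i=1
  ....#|.  b1=0 t=0,i=13
  .....|#  b0=1 t=1,i=10
  bits 11001010010000100010110011100101 = 3393334501

3393334501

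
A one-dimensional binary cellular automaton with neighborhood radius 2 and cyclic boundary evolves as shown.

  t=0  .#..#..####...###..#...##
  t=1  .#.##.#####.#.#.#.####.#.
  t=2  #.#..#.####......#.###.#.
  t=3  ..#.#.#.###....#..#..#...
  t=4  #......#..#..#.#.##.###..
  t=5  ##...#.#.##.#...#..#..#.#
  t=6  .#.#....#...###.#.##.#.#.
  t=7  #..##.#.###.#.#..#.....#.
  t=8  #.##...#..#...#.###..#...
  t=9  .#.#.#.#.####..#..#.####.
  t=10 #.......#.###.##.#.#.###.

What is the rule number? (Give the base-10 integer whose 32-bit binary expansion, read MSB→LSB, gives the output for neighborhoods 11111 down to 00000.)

  nb #####: next=#  (t=1,i=8, bit31=1)
  nb ####.: next=#  (t=0,i=9, bit30=1)
  nb ###.#: next=#  (t=1,i=10, bit29=1)
  nb ###..: next=#  (t=0,i=10, bit28=1)
  nb ##.##: next=#  (t=1,i=5, bit27=1)
  nb ##.#.: next=.  (t=0,i=0, bit26=0)
  nb ##..#: next=.  (t=0,i=17, bit25=0)
  nb ##...: next=.  (t=0,i=11, bit24=0)
  nb #.###: next=.  (t=1,i=6, bit23=0)
  nb #.##.: next=.  (t=1,i=3, bit22=0)
  nb #.#.#: next=.  (t=1,i=12, bit21=0)
  nb #.#..: next=#  (t=0,i=1, bit20=1)
  nb #..##: next=#  (t=0,i=6, bit19=1)
  nb #..#.: next=#  (t=0,i=3, bit18=1)
  nb #...#: next=#  (t=0,i=12, bit17=1)
  nb #....: next=.  (t=2,i=12, bit16=0)
  nb .####: next=#  (t=0,i=8, bit15=1)
  nb .###.: next=.  (t=0,i=15, bit14=0)
  nb .##.#: next=.  (t=0,i=24, bit13=0)
  nb .##..: next=#  (t=8,i=3, bit12=1)
  nb .#.##: next=#  (t=1,i=2, bit11=1)
  nb .#.#.: next=.  (t=1,i=13, bit10=0)
  nb .#..#: next=.  (t=0,i=2, bit9=0)
  nb .#...: next=#  (t=0,i=20, bit8=1)
  nb ..###: next=#  (t=0,i=7, bit7=1)
  nb ..##.: next=#  (t=0,i=23, bit6=1)
  nb ..#.#: next=.  (t=1,i=1, bit5=0)
  nb ..#..: next=#  (t=0,i=4, bit4=1)
  nb ...##: next=.  (t=0,i=13, bit3=0)
  nb ...#.: next=.  (t=2,i=16, bit2=0)
  nb ....#: next=#  (t=2,i=15, bit1=1)
  nb .....: next=.  (t=2,i=13, bit0=0)
  bits 11111000000111101001100111010010 = 4162755026

4162755026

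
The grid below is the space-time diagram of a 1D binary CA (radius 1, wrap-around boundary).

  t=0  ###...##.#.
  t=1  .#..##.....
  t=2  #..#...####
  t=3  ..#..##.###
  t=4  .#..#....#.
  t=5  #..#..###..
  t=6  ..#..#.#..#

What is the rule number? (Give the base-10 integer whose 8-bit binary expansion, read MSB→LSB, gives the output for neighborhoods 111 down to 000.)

131

  [7] ### => #  t=0,i=1
  [6] ##. => .  t=0,i=2
  [5] #.# => .  t=0,i=8
  [4] #.. => .  t=0,i=3
  [3] .## => .  t=0,i=0
  [2] .#. => .  t=0,i=9
  [1] ..# => #  t=0,i=5
  [0] ... => #  t=0,i=4
  bits 10000011 = 131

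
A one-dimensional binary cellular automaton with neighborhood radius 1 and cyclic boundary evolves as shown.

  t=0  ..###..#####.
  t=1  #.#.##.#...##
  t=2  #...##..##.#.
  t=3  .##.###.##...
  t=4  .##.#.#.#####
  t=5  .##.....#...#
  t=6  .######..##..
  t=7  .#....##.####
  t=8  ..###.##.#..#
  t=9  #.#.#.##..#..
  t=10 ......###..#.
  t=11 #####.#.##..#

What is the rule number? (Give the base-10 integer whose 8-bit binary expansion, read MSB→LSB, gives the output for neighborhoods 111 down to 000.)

89

  nb ###: next=.  (t=0,i=3, bit7=0)
  nb ##.: next=#  (t=0,i=4, bit6=1)
  nb #.#: next=.  (t=1,i=1, bit5=0)
  nb #..: next=#  (t=0,i=5, bit4=1)
  nb .##: next=#  (t=0,i=2, bit3=1)
  nb .#.: next=.  (t=1,i=2, bit2=0)
  nb ..#: next=.  (t=0,i=1, bit1=0)
  nb ...: next=#  (t=0,i=0, bit0=1)
  bits 01011001 = 89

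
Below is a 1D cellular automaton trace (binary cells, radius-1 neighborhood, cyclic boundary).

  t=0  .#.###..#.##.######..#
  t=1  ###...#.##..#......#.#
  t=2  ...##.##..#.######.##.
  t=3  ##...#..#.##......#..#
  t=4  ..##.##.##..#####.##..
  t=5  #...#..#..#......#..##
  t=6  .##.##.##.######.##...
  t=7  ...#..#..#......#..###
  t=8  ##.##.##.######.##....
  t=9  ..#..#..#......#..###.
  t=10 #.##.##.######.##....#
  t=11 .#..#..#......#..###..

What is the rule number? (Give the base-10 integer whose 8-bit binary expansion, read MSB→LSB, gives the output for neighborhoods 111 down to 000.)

53

  ### -> .   bit 7 = 0  t=0,i=4
  ##. -> .   bit 6 = 0  t=0,i=5
  #.# -> #   bit 5 = 1  t=0,i=0
  #.. -> #   bit 4 = 1  t=0,i=6
  .## -> .   bit 3 = 0  t=0,i=3
  .#. -> #   bit 2 = 1  t=0,i=1
  ..# -> .   bit 1 = 0  t=0,i=7
  ... -> #   bit 0 = 1  t=1,i=4
  bits 00110101 = 53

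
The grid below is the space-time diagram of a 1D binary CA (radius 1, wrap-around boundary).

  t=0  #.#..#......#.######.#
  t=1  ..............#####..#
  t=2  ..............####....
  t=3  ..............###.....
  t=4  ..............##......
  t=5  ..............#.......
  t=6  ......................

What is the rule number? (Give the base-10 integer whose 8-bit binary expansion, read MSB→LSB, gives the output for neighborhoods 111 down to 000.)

136

  nb ###: next=#  (t=0,i=15, bit7=1)
  nb ##.: next=.  (t=0,i=0, bit6=0)
  nb #.#: next=.  (t=0,i=1, bit5=0)
  nb #..: next=.  (t=0,i=3, bit4=0)
  nb .##: next=#  (t=0,i=14, bit3=1)
  nb .#.: next=.  (t=0,i=2, bit2=0)
  nb ..#: next=.  (t=0,i=4, bit1=0)
  nb ...: next=.  (t=0,i=7, bit0=0)
  bits 10001000 = 136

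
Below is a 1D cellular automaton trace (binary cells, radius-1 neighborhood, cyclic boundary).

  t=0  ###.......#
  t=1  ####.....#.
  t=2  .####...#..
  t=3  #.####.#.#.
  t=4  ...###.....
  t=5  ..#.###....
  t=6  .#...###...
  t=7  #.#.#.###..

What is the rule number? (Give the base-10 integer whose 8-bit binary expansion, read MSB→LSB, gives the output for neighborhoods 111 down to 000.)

210

  nb ###: next=#  (t=0,i=0, bit7=1)
  nb ##.: next=#  (t=0,i=2, bit6=1)
  nb #.#: next=.  (t=1,i=10, bit5=0)
  nb #..: next=#  (t=0,i=3, bit4=1)
  nb .##: next=.  (t=0,i=10, bit3=0)
  nb .#.: next=.  (t=1,i=9, bit2=0)
  nb ..#: next=#  (t=0,i=9, bit1=1)
  nb ...: next=.  (t=0,i=4, bit0=0)
  bits 11010010 = 210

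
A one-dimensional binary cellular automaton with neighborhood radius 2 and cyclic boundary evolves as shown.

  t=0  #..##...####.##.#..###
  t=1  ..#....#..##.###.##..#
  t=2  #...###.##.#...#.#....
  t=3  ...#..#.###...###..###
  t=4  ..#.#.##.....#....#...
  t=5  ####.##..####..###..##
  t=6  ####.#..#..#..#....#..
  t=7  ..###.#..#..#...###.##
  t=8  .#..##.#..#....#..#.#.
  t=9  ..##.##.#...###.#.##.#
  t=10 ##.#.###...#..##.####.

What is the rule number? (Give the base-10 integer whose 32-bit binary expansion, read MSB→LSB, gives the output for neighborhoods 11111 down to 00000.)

3830001199

  #####|#  b31=1 t=5,i=0
  ####.|#  b30=1 t=0,i=10
  ###.#|#  b29=1 t=0,i=11
  ###..|.  b28=0 t=0,i=0
  ##.##|.  b27=0 t=0,i=12
  ##.#.|#  b26=1 t=0,i=15
  ##..#|.  b25=0 t=0,i=1
  ##...|.  b24=0 t=0,i=5
  #.###|.  b23=0 t=1,i=13
  #.##.|#  b22=1 t=0,i=13
  #.#.#|.  b21=0 t=4,i=4
  #.#..|.  b20=0 t=0,i=16
  #..##|#  b19=1 t=0,i=2
  #..#.|.  b18=0 t=1,i=1
  #...#|.  b17=0 t=0,i=6
  #....|#  b16=1 t=1,i=4
  .####|.  b15=0 t=0,i=9
  .###.|.  b14=0 t=1,i=14
  .##.#|#  b13=1 t=0,i=14
  .##..|.  b12=0 t=0,i=4
  .#.##|#  b11=1 t=3,i=7
  .#.#.|#  b10=1 t=2,i=16
  .#..#|#  b9=1 t=0,i=17
  .#...|.  b8=0 t=1,i=3
  ..###|.  b7=0 t=0,i=8
  ..##.|.  b6=0 t=0,i=3
  ..#.#|#  b5=1 t=2,i=15
  ..#..|.  b4=0 t=1,i=2
  ...##|#  b3=1 t=0,i=7
  ...#.|#  b2=1 t=1,i=6
  ....#|#  b1=1 t=1,i=5
  .....|#  b0=1 t=4,i=10
  bits 11100100010010010010111000101111 = 3830001199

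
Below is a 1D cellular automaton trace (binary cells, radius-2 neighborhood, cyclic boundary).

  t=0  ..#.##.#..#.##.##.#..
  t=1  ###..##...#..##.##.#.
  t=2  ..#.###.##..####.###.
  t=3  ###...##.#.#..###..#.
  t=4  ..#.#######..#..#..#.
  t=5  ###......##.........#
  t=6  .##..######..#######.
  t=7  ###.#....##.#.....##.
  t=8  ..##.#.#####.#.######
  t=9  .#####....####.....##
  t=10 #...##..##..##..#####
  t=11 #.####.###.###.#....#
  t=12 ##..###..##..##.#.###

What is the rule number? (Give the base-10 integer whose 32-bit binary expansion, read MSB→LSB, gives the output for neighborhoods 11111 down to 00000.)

  [31] ##### => .  t=4,i=6
  [30] ####. => #  t=2,i=14
  [29] ###.# => #  t=2,i=6
  [28] ###.. => #  t=1,i=2
  [27] ##.## => #  t=0,i=14
  [26] ##.#. => #  t=0,i=6
  [25] ##..# => .  t=1,i=3
  [24] ##... => .  t=1,i=7
  [23] #.### => .  t=1,i=0
  [22] #.##. => .  t=0,i=4
  [21] #.#.# => #  t=1,i=19
  [20] #.#.. => .  t=0,i=7
  [19] #..## => #  t=1,i=4
  [18] #..#. => .  t=0,i=9
  [17] #...# => #  t=1,i=8
  [16] #.... => .  t=0,i=20
  [15] .#### => .  t=2,i=13
  [14] .###. => .  t=1,i=1
  [13] .##.# => #  t=0,i=5
  [12] .##.. => #  t=1,i=6
  [11] .#.## => .  t=0,i=3
  [10] .#.#. => #  t=3,i=10
  [9] .#..# => .  t=0,i=8
  [8] .#... => #  t=0,i=19
  [7] ..### => .  t=2,i=12
  [6] ..##. => #  t=1,i=5
  [5] ..#.# => #  t=0,i=2
  [4] ..#.. => .  t=1,i=10
  [3] ...## => #  t=3,i=5
  [2] ...#. => #  t=0,i=1
  [1] ....# => #  t=0,i=0
  [0] ..... => #  t=5,i=5
  bits 01111100001010100011010101101111 = 2083140975

2083140975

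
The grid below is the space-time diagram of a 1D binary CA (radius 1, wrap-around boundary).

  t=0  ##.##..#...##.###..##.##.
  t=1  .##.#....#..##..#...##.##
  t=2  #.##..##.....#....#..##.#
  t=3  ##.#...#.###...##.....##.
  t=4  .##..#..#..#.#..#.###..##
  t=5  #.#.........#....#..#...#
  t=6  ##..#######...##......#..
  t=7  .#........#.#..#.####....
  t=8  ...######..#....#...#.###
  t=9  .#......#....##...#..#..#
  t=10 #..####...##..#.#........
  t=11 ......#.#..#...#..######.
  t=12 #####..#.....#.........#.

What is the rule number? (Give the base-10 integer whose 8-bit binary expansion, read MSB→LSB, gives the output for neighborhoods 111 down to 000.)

  ### -> .   bit 7 = 0  t=0,i=15
  ##. -> #   bit 6 = 1  t=0,i=1
  #.# -> #   bit 5 = 1  t=0,i=2
  #.. -> .   bit 4 = 0  t=0,i=5
  .## -> .   bit 3 = 0  t=0,i=0
  .#. -> .   bit 2 = 0  t=0,i=7
  ..# -> .   bit 1 = 0  t=0,i=6
  ... -> #   bit 0 = 1  t=0,i=9
  bits 01100001 = 97

97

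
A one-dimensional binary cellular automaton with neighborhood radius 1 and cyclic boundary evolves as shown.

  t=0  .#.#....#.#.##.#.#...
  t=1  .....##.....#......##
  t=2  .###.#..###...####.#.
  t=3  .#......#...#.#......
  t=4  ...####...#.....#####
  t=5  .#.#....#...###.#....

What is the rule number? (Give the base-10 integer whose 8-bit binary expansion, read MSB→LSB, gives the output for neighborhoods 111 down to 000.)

9

  nb ###: next=.  (t=2,i=2, bit7=0)
  nb ##.: next=.  (t=0,i=13, bit6=0)
  nb #.#: next=.  (t=0,i=2, bit5=0)
  nb #..: next=.  (t=0,i=4, bit4=0)
  nb .##: next=#  (t=0,i=12, bit3=1)
  nb .#.: next=.  (t=0,i=1, bit2=0)
  nb ..#: next=.  (t=0,i=0, bit1=0)
  nb ...: next=#  (t=0,i=5, bit0=1)
  bits 00001001 = 9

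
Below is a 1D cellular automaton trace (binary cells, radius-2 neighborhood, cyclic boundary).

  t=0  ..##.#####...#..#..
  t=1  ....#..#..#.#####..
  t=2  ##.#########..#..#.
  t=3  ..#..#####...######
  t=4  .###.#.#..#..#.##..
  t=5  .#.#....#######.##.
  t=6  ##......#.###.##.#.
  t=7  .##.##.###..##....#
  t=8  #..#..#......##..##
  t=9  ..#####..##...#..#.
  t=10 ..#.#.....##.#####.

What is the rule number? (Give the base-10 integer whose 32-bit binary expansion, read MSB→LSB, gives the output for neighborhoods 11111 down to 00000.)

2835618485

  ##### -> #   bit 31 = 1  t=0,i=7
  ####. -> .   bit 30 = 0  t=0,i=8
  ###.# -> #   bit 29 = 1  t=4,i=3
  ###.. -> .   bit 28 = 0  t=0,i=9
  ##.## -> #   bit 27 = 1  t=0,i=4
  ##.#. -> .   bit 26 = 0  t=4,i=4
  ##..# -> .   bit 25 = 0  t=2,i=12
  ##... -> #   bit 24 = 1  t=0,i=10
  #.### -> .   bit 23 = 0  t=0,i=5
  #.##. -> .   bit 22 = 0  t=2,i=0
  #.#.# -> .   bit 21 = 0  t=4,i=5
  #.#.. -> .   bit 20 = 0  t=4,i=7
  #..## -> .   bit 19 = 0  t=3,i=4
  #..#. -> #   bit 18 = 1  t=0,i=15
  #...# -> .   bit 17 = 0  t=0,i=11
  #.... -> .   bit 16 = 0  t=0,i=18
  .#### -> .   bit 15 = 0  t=0,i=6
  .###. -> .   bit 14 = 0  t=4,i=2
  .##.# -> .   bit 13 = 0  t=0,i=3
  .##.. -> #   bit 12 = 1  t=4,i=16
  .#.## -> #   bit 11 = 1  t=1,i=11
  .#.#. -> .   bit 10 = 0  t=4,i=6
  .#..# -> #   bit 9 = 1  t=0,i=14
  .#... -> .   bit 8 = 0  t=0,i=17
  ..### -> #   bit 7 = 1  t=3,i=5
  ..##. -> .   bit 6 = 0  t=0,i=2
  ..#.# -> #   bit 5 = 1  t=1,i=10
  ..#.. -> #   bit 4 = 1  t=0,i=13
  ...## -> .   bit 3 = 0  t=0,i=1
  ...#. -> #   bit 2 = 1  t=0,i=12
  ....# -> .   bit 1 = 0  t=0,i=0
  ..... -> #   bit 0 = 1  t=1,i=0
  bits 10101001000001000001101010110101 = 2835618485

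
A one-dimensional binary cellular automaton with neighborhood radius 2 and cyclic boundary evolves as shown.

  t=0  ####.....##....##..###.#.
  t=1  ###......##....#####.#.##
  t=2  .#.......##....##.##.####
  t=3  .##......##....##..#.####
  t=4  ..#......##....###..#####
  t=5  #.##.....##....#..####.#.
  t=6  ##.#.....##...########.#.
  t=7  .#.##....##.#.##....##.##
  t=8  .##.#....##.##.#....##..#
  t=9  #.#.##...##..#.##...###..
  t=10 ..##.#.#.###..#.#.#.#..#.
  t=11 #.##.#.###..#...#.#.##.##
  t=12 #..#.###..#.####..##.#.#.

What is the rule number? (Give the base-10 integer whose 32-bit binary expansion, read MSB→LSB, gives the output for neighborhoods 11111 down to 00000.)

1656404948

  [31] ##### => .  t=1,i=0
  [30] ####. => #  t=0,i=2
  [29] ###.# => #  t=0,i=21
  [28] ###.. => .  t=0,i=3
  [27] ##.## => .  t=2,i=17
  [26] ##.#. => .  t=0,i=22
  [25] ##..# => #  t=0,i=17
  [24] ##... => .  t=0,i=4
  [23] #.### => #  t=0,i=0
  [22] #.##. => .  t=2,i=18
  [21] #.#.# => #  t=0,i=23
  [20] #.#.. => #  t=2,i=1
  [19] #..## => #  t=0,i=18
  [18] #..#. => .  t=3,i=18
  [17] #...# => #  t=6,i=12
  [16] #.... => .  t=0,i=5
  [15] .#### => #  t=0,i=1
  [14] .###. => .  t=0,i=20
  [13] .##.# => #  t=2,i=16
  [12] .##.. => #  t=0,i=10
  [11] .#.## => #  t=0,i=24
  [10] .#.#. => .  t=5,i=24
  [9] .#..# => #  t=5,i=16
  [8] .#... => #  t=2,i=2
  [7] ..### => #  t=0,i=19
  [6] ..##. => #  t=0,i=9
  [5] ..#.# => .  t=3,i=19
  [4] ..#.. => #  t=4,i=2
  [3] ...## => .  t=0,i=8
  [2] ...#. => #  t=5,i=14
  [1] ....# => .  t=0,i=7
  [0] ..... => .  t=0,i=6
  bits 01100010101110101011101111010100 = 1656404948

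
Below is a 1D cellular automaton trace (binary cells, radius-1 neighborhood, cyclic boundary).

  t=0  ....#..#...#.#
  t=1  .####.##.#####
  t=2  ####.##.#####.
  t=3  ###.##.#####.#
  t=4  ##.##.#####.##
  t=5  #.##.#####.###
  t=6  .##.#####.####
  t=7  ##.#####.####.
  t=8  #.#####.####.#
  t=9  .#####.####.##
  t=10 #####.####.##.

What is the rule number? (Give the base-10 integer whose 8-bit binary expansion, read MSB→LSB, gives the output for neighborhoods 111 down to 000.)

175

  nb ###: next=#  (t=1,i=2, bit7=1)
  nb ##.: next=.  (t=1,i=4, bit6=0)
  nb #.#: next=#  (t=0,i=12, bit5=1)
  nb #..: next=.  (t=0,i=0, bit4=0)
  nb .##: next=#  (t=1,i=1, bit3=1)
  nb .#.: next=#  (t=0,i=4, bit2=1)
  nb ..#: next=#  (t=0,i=3, bit1=1)
  nb ...: next=#  (t=0,i=1, bit0=1)
  bits 10101111 = 175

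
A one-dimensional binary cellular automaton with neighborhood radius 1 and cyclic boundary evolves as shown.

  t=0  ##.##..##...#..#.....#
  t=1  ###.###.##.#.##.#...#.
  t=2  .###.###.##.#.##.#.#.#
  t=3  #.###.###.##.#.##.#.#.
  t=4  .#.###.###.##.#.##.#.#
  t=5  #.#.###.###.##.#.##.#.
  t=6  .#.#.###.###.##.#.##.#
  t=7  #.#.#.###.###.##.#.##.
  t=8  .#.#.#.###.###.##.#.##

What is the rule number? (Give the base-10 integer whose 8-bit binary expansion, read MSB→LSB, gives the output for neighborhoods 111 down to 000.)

242

  [7] ### => #  t=0,i=0
  [6] ##. => #  t=0,i=1
  [5] #.# => #  t=0,i=2
  [4] #.. => #  t=0,i=5
  [3] .## => .  t=0,i=3
  [2] .#. => .  t=0,i=12
  [1] ..# => #  t=0,i=6
  [0] ... => .  t=0,i=10
  bits 11110010 = 242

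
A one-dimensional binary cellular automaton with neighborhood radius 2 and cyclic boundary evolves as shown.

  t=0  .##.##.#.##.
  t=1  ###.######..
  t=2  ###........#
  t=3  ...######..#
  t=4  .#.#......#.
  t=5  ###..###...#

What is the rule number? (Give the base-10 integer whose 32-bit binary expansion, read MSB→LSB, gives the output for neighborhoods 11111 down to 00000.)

628059873

  [31] ##### => .  t=1,i=6
  [30] ####. => .  t=1,i=8
  [29] ###.# => #  t=1,i=2
  [28] ###.. => .  t=1,i=9
  [27] ##.## => .  t=0,i=3
  [26] ##.#. => #  t=0,i=6
  [25] ##..# => .  t=0,i=11
  [24] ##... => #  t=2,i=3
  [23] #.### => .  t=1,i=4
  [22] #.##. => #  t=0,i=4
  [21] #.#.# => #  t=0,i=7
  [20] #.#.. => .  t=4,i=3
  [19] #..## => #  t=0,i=0
  [18] #..#. => #  t=3,i=10
  [17] #...# => #  t=3,i=1
  [16] #.... => #  t=2,i=4
  [15] .#### => .  t=1,i=5
  [14] .###. => #  t=1,i=1
  [13] .##.# => #  t=0,i=2
  [12] .##.. => .  t=0,i=10
  [11] .#.## => #  t=0,i=8
  [10] .#.#. => #  t=4,i=2
  [9] .#..# => #  t=4,i=11
  [8] .#... => .  t=3,i=0
  [7] ..### => #  t=1,i=0
  [6] ..##. => #  t=0,i=1
  [5] ..#.# => #  t=4,i=1
  [4] ..#.. => .  t=3,i=11
  [3] ...## => .  t=2,i=10
  [2] ...#. => .  t=4,i=9
  [1] ....# => .  t=2,i=9
  [0] ..... => #  t=2,i=5
  bits 00100101011011110110111011100001 = 628059873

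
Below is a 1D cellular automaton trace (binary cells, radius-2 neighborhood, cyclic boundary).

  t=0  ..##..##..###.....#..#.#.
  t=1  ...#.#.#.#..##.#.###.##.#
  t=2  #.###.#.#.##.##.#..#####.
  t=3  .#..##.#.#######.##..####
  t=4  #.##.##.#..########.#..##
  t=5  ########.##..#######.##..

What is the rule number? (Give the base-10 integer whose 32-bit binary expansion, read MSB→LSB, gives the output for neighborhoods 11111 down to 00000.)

  #####|#  b31=1 t=2,i=21
  ####.|#  b30=1 t=2,i=22
  ###.#|#  b29=1 t=1,i=19
  ###..|#  b28=1 t=0,i=12
  ##.##|#  b27=1 t=1,i=20
  ##.#.|#  b26=1 t=1,i=14
  ##..#|.  b25=0 t=0,i=4
  ##...|#  b24=1 t=0,i=13
  #.###|.  b23=0 t=1,i=17
  #.##.|#  b22=1 t=1,i=21
  #.#.#|.  b21=0 t=1,i=5
  #.#..|.  b20=0 t=0,i=23
  #..##|#  b19=1 t=0,i=5
  #..#.|.  b18=0 t=0,i=20
  #...#|.  b17=0 t=0,i=0
  #....|.  b16=0 t=0,i=14
  .####|.  b15=0 t=2,i=20
  .###.|.  b14=0 t=0,i=11
  .##.#|#  b13=1 t=1,i=13
  .##..|#  b12=1 t=0,i=3
  .#.##|#  b11=1 t=1,i=16
  .#.#.|#  b10=1 t=0,i=22
  .#..#|#  b9=1 t=0,i=19
  .#...|#  b8=1 t=0,i=24
  ..###|.  b7=0 t=0,i=10
  ..##.|.  b6=0 t=0,i=2
  ..#.#|#  b5=1 t=0,i=21
  ..#..|#  b4=1 t=0,i=18
  ...##|.  b3=0 t=0,i=1
  ...#.|#  b2=1 t=0,i=17
  ....#|.  b1=0 t=0,i=16
  .....|#  b0=1 t=0,i=15
  bits 11111101010010000011111100110101 = 4249370421

4249370421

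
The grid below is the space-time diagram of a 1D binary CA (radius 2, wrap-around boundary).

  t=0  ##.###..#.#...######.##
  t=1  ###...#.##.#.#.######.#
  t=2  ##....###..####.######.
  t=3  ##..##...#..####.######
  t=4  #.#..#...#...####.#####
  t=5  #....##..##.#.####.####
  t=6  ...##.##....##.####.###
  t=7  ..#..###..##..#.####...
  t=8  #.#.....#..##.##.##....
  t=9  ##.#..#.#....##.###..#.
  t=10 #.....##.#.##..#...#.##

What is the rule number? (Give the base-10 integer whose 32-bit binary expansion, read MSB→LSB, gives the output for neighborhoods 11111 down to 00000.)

  ##### -> #   bit 31 = 1  t=0,i=16
  ####. -> #   bit 30 = 1  t=0,i=0
  ###.# -> #   bit 29 = 1  t=0,i=1
  ###.. -> .   bit 28 = 0  t=0,i=5
  ##.## -> #   bit 27 = 1  t=0,i=2
  ##.#. -> .   bit 26 = 0  t=1,i=10
  ##..# -> #   bit 25 = 1  t=0,i=6
  ##... -> .   bit 24 = 0  t=1,i=3
  #.### -> .   bit 23 = 0  t=0,i=3
  #.##. -> #   bit 22 = 1  t=1,i=8
  #.#.# -> #   bit 21 = 1  t=1,i=11
  #.#.. -> .   bit 20 = 0  t=0,i=10
  #..## -> .   bit 19 = 0  t=2,i=10
  #..#. -> .   bit 18 = 0  t=0,i=7
  #...# -> .   bit 17 = 0  t=0,i=12
  #.... -> .   bit 16 = 0  t=2,i=3
  .#### -> #   bit 15 = 1  t=0,i=15
  .###. -> .   bit 14 = 0  t=0,i=4
  .##.# -> .   bit 13 = 0  t=1,i=9
  .##.. -> #   bit 12 = 1  t=2,i=1
  .#.## -> #   bit 11 = 1  t=1,i=7
  .#.#. -> #   bit 10 = 1  t=0,i=9
  .#..# -> .   bit 9 = 0  t=3,i=10
  .#... -> #   bit 8 = 1  t=0,i=11
  ..### -> .   bit 7 = 0  t=0,i=14
  ..##. -> .   bit 6 = 0  t=3,i=4
  ..#.# -> #   bit 5 = 1  t=0,i=8
  ..#.. -> #   bit 4 = 1  t=3,i=9
  ...## -> #   bit 3 = 1  t=0,i=13
  ...#. -> .   bit 2 = 0  t=1,i=5
  ....# -> #   bit 1 = 1  t=2,i=4
  ..... -> .   bit 0 = 0  t=7,i=22
  bits 11101010011000001001110100111010 = 3932200250

3932200250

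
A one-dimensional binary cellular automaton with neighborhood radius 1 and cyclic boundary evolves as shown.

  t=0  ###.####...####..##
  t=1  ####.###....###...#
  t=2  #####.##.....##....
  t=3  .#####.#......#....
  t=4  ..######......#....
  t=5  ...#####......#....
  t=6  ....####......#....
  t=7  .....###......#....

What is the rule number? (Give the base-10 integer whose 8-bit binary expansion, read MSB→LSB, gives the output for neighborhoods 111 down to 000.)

228

  ### -> #   bit 7 = 1  t=0,i=0
  ##. -> #   bit 6 = 1  t=0,i=2
  #.# -> #   bit 5 = 1  t=0,i=3
  #.. -> .   bit 4 = 0  t=0,i=8
  .## -> .   bit 3 = 0  t=0,i=4
  .#. -> #   bit 2 = 1  t=3,i=7
  ..# -> .   bit 1 = 0  t=0,i=10
  ... -> .   bit 0 = 0  t=0,i=9
  bits 11100100 = 228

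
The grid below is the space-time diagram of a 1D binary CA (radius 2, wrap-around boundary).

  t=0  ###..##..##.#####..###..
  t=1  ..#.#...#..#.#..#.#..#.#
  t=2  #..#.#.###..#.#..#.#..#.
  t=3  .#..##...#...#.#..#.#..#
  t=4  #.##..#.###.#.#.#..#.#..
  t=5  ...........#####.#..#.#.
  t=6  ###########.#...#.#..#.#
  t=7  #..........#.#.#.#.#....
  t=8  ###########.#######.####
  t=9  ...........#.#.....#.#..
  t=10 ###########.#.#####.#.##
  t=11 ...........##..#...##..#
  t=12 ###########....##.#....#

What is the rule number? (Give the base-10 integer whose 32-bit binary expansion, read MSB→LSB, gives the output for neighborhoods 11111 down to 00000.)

489260831

  [31] ##### => .  t=0,i=14
  [30] ####. => .  t=0,i=15
  [29] ###.# => .  t=4,i=10
  [28] ###.. => #  t=0,i=2
  [27] ##.## => #  t=0,i=11
  [26] ##.#. => #  t=4,i=11
  [25] ##..# => .  t=0,i=3
  [24] ##... => #  t=3,i=6
  [23] #.### => .  t=0,i=12
  [22] #.##. => .  t=4,i=2
  [21] #.#.# => #  t=2,i=5
  [20] #.#.. => .  t=1,i=4
  [19] #..## => #  t=0,i=4
  [18] #..#. => .  t=1,i=1
  [17] #...# => .  t=1,i=6
  [16] #.... => #  t=5,i=0
  [15] .#### => #  t=0,i=13
  [14] .###. => .  t=0,i=1
  [13] .##.# => .  t=0,i=10
  [12] .##.. => .  t=0,i=6
  [11] .#.## => .  t=2,i=6
  [10] .#.#. => #  t=1,i=3
  [9] .#..# => #  t=1,i=0
  [8] .#... => #  t=1,i=5
  [7] ..### => .  t=0,i=0
  [6] ..##. => .  t=0,i=5
  [5] ..#.# => .  t=1,i=2
  [4] ..#.. => #  t=1,i=8
  [3] ...## => #  t=5,i=10
  [2] ...#. => #  t=1,i=7
  [1] ....# => #  t=5,i=9
  [0] ..... => #  t=5,i=1
  bits 00011101001010011000011100011111 = 489260831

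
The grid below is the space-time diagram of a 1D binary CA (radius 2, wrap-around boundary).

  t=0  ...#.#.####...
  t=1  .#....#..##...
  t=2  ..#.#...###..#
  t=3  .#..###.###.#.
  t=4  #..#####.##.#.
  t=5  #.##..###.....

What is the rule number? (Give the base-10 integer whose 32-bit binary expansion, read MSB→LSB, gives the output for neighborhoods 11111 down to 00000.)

2015254978

  [31] ##### => .  t=4,i=5
  [30] ####. => #  t=0,i=9
  [29] ###.# => #  t=3,i=6
  [28] ###.. => #  t=0,i=10
  [27] ##.## => #  t=3,i=7
  [26] ##.#. => .  t=3,i=11
  [25] ##..# => .  t=2,i=11
  [24] ##... => .  t=0,i=11
  [23] #.### => .  t=0,i=7
  [22] #.##. => .  t=4,i=9
  [21] #.#.# => .  t=0,i=5
  [20] #.#.. => #  t=2,i=4
  [19] #..## => #  t=1,i=8
  [18] #..#. => #  t=2,i=1
  [17] #...# => #  t=2,i=6
  [16] #.... => .  t=0,i=12
  [15] .#### => .  t=0,i=8
  [14] .###. => #  t=2,i=9
  [13] .##.# => .  t=4,i=10
  [12] .##.. => #  t=1,i=10
  [11] .#.## => #  t=0,i=6
  [10] .#.#. => .  t=0,i=4
  [9] .#..# => .  t=1,i=7
  [8] .#... => #  t=1,i=2
  [7] ..### => #  t=2,i=8
  [6] ..##. => #  t=1,i=9
  [5] ..#.# => .  t=0,i=3
  [4] ..#.. => .  t=1,i=1
  [3] ...## => .  t=2,i=7
  [2] ...#. => .  t=0,i=2
  [1] ....# => #  t=0,i=1
  [0] ..... => .  t=0,i=0
  bits 01111000000111100101100111000010 = 2015254978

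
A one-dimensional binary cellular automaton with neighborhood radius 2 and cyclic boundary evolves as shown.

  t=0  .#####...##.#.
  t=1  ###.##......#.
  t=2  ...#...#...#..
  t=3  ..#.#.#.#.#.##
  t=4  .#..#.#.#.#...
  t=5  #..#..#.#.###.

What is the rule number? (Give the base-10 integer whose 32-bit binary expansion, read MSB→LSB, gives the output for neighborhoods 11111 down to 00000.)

  #####|.  b31=0 t=0,i=3
  ####.|#  b30=1 t=0,i=4
  ###.#|.  b29=0 t=1,i=2
  ###..|#  b28=1 t=0,i=5
  ##.##|#  b27=1 t=1,i=3
  ##.#.|.  b26=0 t=0,i=11
  ##..#|.  b25=0 t=3,i=0
  ##...|.  b24=0 t=0,i=6
  #.###|.  b23=0 t=1,i=0
  #.##.|.  b22=0 t=1,i=4
  #.#.#|#  b21=1 t=3,i=4
  #.#..|#  b20=1 t=0,i=12
  #..##|#  b19=1 t=0,i=0
  #..#.|#  b18=1 t=3,i=1
  #...#|.  b17=0 t=0,i=7
  #....|#  b16=1 t=1,i=7
  .####|#  b15=1 t=0,i=2
  .###.|.  b14=0 t=1,i=1
  .##.#|.  b13=0 t=0,i=10
  .##..|.  b12=0 t=1,i=5
  .#.##|.  b11=0 t=1,i=13
  .#.#.|.  b10=0 t=3,i=3
  .#..#|.  b9=0 t=0,i=13
  .#...|#  b8=1 t=2,i=4
  ..###|#  b7=1 t=0,i=1
  ..##.|.  b6=0 t=0,i=9
  ..#.#|.  b5=0 t=1,i=12
  ..#..|.  b4=0 t=2,i=3
  ...##|.  b3=0 t=0,i=8
  ...#.|#  b2=1 t=1,i=11
  ....#|.  b1=0 t=1,i=10
  .....|.  b0=0 t=1,i=8
  bits 01011000001111011000000110000100 = 1480425860

1480425860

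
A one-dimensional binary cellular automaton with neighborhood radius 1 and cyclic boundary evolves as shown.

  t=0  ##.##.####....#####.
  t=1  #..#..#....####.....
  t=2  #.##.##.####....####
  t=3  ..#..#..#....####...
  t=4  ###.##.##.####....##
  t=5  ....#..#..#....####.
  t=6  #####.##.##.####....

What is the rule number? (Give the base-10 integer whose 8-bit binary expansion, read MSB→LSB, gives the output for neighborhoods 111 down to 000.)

  nb ###: next=.  (t=0,i=7, bit7=0)
  nb ##.: next=.  (t=0,i=1, bit6=0)
  nb #.#: next=.  (t=0,i=2, bit5=0)
  nb #..: next=.  (t=0,i=10, bit4=0)
  nb .##: next=#  (t=0,i=0, bit3=1)
  nb .#.: next=#  (t=1,i=0, bit2=1)
  nb ..#: next=#  (t=0,i=13, bit1=1)
  nb ...: next=#  (t=0,i=11, bit0=1)
  bits 00001111 = 15

15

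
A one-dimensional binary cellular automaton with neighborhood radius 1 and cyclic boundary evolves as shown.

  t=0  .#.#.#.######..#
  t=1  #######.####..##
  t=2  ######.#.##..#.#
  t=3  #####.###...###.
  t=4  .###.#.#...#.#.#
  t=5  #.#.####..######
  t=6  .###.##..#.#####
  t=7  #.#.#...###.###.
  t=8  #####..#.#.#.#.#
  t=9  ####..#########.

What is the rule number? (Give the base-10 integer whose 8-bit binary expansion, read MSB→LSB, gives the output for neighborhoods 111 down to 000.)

  [7] ### => #  t=0,i=8
  [6] ##. => .  t=0,i=12
  [5] #.# => #  t=0,i=0
  [4] #.. => .  t=0,i=13
  [3] .## => .  t=0,i=7
  [2] .#. => #  t=0,i=1
  [1] ..# => #  t=0,i=14
  [0] ... => .  t=3,i=10
  bits 10100110 = 166

166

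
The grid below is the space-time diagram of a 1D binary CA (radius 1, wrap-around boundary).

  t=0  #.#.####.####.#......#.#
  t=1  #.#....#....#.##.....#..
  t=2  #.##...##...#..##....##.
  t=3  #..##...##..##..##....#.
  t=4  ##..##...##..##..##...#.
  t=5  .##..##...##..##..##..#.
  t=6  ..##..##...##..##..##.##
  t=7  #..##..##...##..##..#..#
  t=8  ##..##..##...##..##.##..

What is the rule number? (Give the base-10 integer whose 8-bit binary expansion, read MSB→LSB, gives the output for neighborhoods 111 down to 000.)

84

  nb ###: next=.  (t=0,i=5, bit7=0)
  nb ##.: next=#  (t=0,i=0, bit6=1)
  nb #.#: next=.  (t=0,i=1, bit5=0)
  nb #..: next=#  (t=0,i=15, bit4=1)
  nb .##: next=.  (t=0,i=4, bit3=0)
  nb .#.: next=#  (t=0,i=2, bit2=1)
  nb ..#: next=.  (t=0,i=20, bit1=0)
  nb ...: next=.  (t=0,i=16, bit0=0)
  bits 01010100 = 84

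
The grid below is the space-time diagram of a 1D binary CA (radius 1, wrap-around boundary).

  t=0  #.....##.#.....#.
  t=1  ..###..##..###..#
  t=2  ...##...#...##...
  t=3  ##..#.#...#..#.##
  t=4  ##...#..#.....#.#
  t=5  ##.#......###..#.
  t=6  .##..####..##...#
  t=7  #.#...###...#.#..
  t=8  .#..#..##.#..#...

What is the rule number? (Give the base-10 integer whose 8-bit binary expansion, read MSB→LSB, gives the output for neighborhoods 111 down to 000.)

225

  ###|#  b7=1 t=1,i=3
  ##.|#  b6=1 t=0,i=7
  #.#|#  b5=1 t=0,i=8
  #..|.  b4=0 t=0,i=1
  .##|.  b3=0 t=0,i=6
  .#.|.  b2=0 t=0,i=0
  ..#|.  b1=0 t=0,i=5
  ...|#  b0=1 t=0,i=2
  bits 11100001 = 225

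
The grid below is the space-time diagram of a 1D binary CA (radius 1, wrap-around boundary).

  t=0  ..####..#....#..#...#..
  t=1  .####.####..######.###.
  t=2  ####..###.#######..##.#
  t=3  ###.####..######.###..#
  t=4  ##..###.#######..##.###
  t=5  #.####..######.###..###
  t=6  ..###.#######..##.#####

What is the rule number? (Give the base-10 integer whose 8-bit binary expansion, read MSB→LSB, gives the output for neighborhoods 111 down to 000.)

  nb ###: next=#  (t=0,i=3, bit7=1)
  nb ##.: next=.  (t=0,i=5, bit6=0)
  nb #.#: next=.  (t=1,i=5, bit5=0)
  nb #..: next=#  (t=0,i=6, bit4=1)
  nb .##: next=#  (t=0,i=2, bit3=1)
  nb .#.: next=#  (t=0,i=8, bit2=1)
  nb ..#: next=#  (t=0,i=1, bit1=1)
  nb ...: next=.  (t=0,i=0, bit0=0)
  bits 10011110 = 158

158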